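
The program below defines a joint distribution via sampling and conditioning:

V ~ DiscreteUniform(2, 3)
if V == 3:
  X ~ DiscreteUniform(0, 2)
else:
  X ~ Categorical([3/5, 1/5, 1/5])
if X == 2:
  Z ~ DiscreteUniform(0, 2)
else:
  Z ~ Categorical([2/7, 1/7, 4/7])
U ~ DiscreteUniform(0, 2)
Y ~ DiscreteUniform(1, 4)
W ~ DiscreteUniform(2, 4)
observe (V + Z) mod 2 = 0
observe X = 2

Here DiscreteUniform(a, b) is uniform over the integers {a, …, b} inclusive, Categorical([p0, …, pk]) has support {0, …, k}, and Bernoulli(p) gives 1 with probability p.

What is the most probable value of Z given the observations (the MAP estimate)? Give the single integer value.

argmax_v P(Z = v | obs) = 1

Enumerate traces; 108 have nonzero weight after conditioning:
  (V=2, X=2, Z=0, U=0, Y=1, W=2) weight 1/1080
  (V=2, X=2, Z=0, U=0, Y=1, W=3) weight 1/1080
  (V=2, X=2, Z=0, U=0, Y=1, W=4) weight 1/1080
  (V=2, X=2, Z=0, U=0, Y=2, W=2) weight 1/1080
  (V=2, X=2, Z=0, U=0, Y=2, W=3) weight 1/1080
  (V=2, X=2, Z=0, U=0, Y=2, W=4) weight 1/1080
  (V=2, X=2, Z=0, U=0, Y=3, W=2) weight 1/1080
  (V=2, X=2, Z=0, U=0, Y=3, W=3) weight 1/1080
  (V=2, X=2, Z=2, U=0, Y=1, W=2) weight 1/1080
  (V=3, X=2, Z=1, U=0, Y=1, W=2) weight 1/648
  … 98 more
Group by Z:
  weight(Z=0) = 1/30
  weight(Z=1) = 1/18
  weight(Z=2) = 1/30
Total weight = 1/30 + 1/18 + 1/30 = 11/90
P(Z=0 | obs) = 1/30 / 11/90 = 3/11
P(Z=1 | obs) = 1/18 / 11/90 = 5/11
P(Z=2 | obs) = 1/30 / 11/90 = 3/11
argmax = 1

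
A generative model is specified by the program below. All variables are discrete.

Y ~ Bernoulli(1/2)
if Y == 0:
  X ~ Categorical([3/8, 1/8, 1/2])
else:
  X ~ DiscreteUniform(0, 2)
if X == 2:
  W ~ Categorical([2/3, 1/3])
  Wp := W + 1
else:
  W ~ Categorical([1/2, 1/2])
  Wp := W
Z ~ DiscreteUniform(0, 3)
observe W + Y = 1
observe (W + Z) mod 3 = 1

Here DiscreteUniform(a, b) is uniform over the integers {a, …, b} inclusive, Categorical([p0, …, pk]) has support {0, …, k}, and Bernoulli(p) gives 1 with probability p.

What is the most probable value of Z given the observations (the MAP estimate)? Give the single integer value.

argmax_v P(Z = v | obs) = 1

Enumerate traces; 9 have nonzero weight after conditioning:
  (Y=0, X=0, W=1, Z=0) weight 3/128
  (Y=0, X=0, W=1, Z=3) weight 3/128
  (Y=0, X=1, W=1, Z=0) weight 1/128
  (Y=0, X=1, W=1, Z=3) weight 1/128
  (Y=0, X=2, W=1, Z=0) weight 1/48
  (Y=0, X=2, W=1, Z=3) weight 1/48
  (Y=1, X=0, W=0, Z=1) weight 1/48
  (Y=1, X=1, W=0, Z=1) weight 1/48
  … 1 more
Group by Z:
  weight(Z=0) = 5/96
  weight(Z=1) = 5/72
  weight(Z=3) = 5/96
Total weight = 5/96 + 5/72 + 5/96 = 25/144
P(Z=0 | obs) = 5/96 / 25/144 = 3/10
P(Z=1 | obs) = 5/72 / 25/144 = 2/5
P(Z=3 | obs) = 5/96 / 25/144 = 3/10
argmax = 1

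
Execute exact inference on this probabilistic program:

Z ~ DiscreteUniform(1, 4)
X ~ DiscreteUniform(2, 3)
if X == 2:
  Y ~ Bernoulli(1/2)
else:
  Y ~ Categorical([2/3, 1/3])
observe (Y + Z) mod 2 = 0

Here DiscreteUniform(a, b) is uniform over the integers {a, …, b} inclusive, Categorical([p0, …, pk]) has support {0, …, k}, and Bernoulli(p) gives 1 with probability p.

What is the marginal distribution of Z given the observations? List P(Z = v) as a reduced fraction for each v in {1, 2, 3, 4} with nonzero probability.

P(Z=1) = 5/24, P(Z=2) = 7/24, P(Z=3) = 5/24, P(Z=4) = 7/24

Enumerate traces; 8 have nonzero weight after conditioning:
  (Z=1, X=2, Y=1) weight 1/16
  (Z=1, X=3, Y=1) weight 1/24
  (Z=2, X=2, Y=0) weight 1/16
  (Z=2, X=3, Y=0) weight 1/12
  (Z=3, X=2, Y=1) weight 1/16
  (Z=3, X=3, Y=1) weight 1/24
  (Z=4, X=2, Y=0) weight 1/16
  (Z=4, X=3, Y=0) weight 1/12
Group by Z:
  weight(Z=1) = 5/48
  weight(Z=2) = 7/48
  weight(Z=3) = 5/48
  weight(Z=4) = 7/48
Total weight = 5/48 + 7/48 + 5/48 + 7/48 = 1/2
P(Z=1 | obs) = 5/48 / 1/2 = 5/24
P(Z=2 | obs) = 7/48 / 1/2 = 7/24
P(Z=3 | obs) = 5/48 / 1/2 = 5/24
P(Z=4 | obs) = 7/48 / 1/2 = 7/24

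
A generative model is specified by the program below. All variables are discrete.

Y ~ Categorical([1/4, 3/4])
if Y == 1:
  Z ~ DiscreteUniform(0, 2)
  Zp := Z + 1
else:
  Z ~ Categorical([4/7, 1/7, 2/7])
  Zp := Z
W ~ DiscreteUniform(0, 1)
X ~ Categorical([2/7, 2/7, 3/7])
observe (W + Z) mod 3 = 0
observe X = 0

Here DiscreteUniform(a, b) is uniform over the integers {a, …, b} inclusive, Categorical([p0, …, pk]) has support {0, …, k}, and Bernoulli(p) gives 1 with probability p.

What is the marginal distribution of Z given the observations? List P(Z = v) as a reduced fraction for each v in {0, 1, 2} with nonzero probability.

P(Z=0) = 11/20, P(Z=2) = 9/20

Enumerate traces; 4 have nonzero weight after conditioning:
  (Y=0, Z=0, W=0, X=0) weight 1/49
  (Y=0, Z=2, W=1, X=0) weight 1/98
  (Y=1, Z=0, W=0, X=0) weight 1/28
  (Y=1, Z=2, W=1, X=0) weight 1/28
Group by Z:
  weight(Z=0) = 11/196
  weight(Z=2) = 9/196
Total weight = 11/196 + 9/196 = 5/49
P(Z=0 | obs) = 11/196 / 5/49 = 11/20
P(Z=2 | obs) = 9/196 / 5/49 = 9/20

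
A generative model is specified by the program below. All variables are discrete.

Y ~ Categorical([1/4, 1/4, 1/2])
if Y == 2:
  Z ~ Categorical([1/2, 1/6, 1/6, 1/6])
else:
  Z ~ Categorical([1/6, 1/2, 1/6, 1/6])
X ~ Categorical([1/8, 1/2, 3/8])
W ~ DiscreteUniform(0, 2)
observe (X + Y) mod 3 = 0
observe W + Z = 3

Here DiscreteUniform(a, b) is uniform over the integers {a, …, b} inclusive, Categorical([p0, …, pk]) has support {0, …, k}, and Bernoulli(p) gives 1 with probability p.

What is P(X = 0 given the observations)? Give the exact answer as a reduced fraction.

Enumerate traces; 9 have nonzero weight after conditioning:
  (Y=0, Z=1, X=0, W=2) weight 1/192
  (Y=0, Z=2, X=0, W=1) weight 1/576
  (Y=0, Z=3, X=0, W=0) weight 1/576
  (Y=1, Z=1, X=2, W=2) weight 1/64
  (Y=1, Z=2, X=2, W=1) weight 1/192
  (Y=1, Z=3, X=2, W=0) weight 1/192
  (Y=2, Z=1, X=1, W=2) weight 1/72
  (Y=2, Z=2, X=1, W=1) weight 1/72
  … 1 more
Group by X:
  weight(X=0) = 5/576
  weight(X=1) = 1/24
  weight(X=2) = 5/192
Total weight = 5/576 + 1/24 + 5/192 = 11/144
P(X=0 | obs) = 5/576 / 11/144 = 5/44
P(X=1 | obs) = 1/24 / 11/144 = 6/11
P(X=2 | obs) = 5/192 / 11/144 = 15/44

P(X = 0 | obs) = 5/44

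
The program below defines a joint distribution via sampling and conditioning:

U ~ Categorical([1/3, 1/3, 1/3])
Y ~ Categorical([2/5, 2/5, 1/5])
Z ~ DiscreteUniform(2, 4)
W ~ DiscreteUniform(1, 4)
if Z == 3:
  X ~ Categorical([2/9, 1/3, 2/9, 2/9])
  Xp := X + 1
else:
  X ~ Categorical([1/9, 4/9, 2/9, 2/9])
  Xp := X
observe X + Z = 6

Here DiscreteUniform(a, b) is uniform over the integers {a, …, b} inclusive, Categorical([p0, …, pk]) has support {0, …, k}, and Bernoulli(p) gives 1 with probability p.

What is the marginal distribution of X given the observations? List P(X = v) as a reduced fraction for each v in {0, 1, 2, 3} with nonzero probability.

Enumerate traces; 72 have nonzero weight after conditioning:
  (U=0, Y=0, Z=3, W=1, X=3) weight 1/405
  (U=0, Y=0, Z=3, W=2, X=3) weight 1/405
  (U=0, Y=0, Z=3, W=3, X=3) weight 1/405
  (U=0, Y=0, Z=3, W=4, X=3) weight 1/405
  (U=0, Y=0, Z=4, W=1, X=2) weight 1/405
  (U=0, Y=0, Z=4, W=2, X=2) weight 1/405
  (U=0, Y=0, Z=4, W=3, X=2) weight 1/405
  (U=0, Y=0, Z=4, W=4, X=2) weight 1/405
  … 64 more
Group by X:
  weight(X=2) = 2/27
  weight(X=3) = 2/27
Total weight = 2/27 + 2/27 = 4/27
P(X=2 | obs) = 2/27 / 4/27 = 1/2
P(X=3 | obs) = 2/27 / 4/27 = 1/2

P(X=2) = 1/2, P(X=3) = 1/2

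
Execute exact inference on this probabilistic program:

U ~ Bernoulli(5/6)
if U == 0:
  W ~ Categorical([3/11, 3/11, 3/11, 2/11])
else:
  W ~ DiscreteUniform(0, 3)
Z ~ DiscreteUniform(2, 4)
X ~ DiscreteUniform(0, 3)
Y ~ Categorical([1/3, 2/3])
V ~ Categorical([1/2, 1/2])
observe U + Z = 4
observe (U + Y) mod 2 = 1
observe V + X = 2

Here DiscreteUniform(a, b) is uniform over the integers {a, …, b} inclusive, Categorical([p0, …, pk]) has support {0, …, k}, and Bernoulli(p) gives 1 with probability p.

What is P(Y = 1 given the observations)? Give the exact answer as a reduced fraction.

P(Y = 1 | obs) = 2/7

Enumerate traces; 16 have nonzero weight after conditioning:
  (U=0, W=0, Z=4, X=1, Y=1, V=1) weight 1/792
  (U=0, W=0, Z=4, X=2, Y=1, V=0) weight 1/792
  (U=0, W=1, Z=4, X=1, Y=1, V=1) weight 1/792
  (U=0, W=1, Z=4, X=2, Y=1, V=0) weight 1/792
  (U=0, W=2, Z=4, X=1, Y=1, V=1) weight 1/792
  (U=0, W=2, Z=4, X=2, Y=1, V=0) weight 1/792
  (U=0, W=3, Z=4, X=1, Y=1, V=1) weight 1/1188
  (U=0, W=3, Z=4, X=2, Y=1, V=0) weight 1/1188
  (U=1, W=0, Z=3, X=1, Y=0, V=1) weight 5/1728
  … 7 more
Group by Y:
  weight(Y=0) = 5/216
  weight(Y=1) = 1/108
Total weight = 5/216 + 1/108 = 7/216
P(Y=0 | obs) = 5/216 / 7/216 = 5/7
P(Y=1 | obs) = 1/108 / 7/216 = 2/7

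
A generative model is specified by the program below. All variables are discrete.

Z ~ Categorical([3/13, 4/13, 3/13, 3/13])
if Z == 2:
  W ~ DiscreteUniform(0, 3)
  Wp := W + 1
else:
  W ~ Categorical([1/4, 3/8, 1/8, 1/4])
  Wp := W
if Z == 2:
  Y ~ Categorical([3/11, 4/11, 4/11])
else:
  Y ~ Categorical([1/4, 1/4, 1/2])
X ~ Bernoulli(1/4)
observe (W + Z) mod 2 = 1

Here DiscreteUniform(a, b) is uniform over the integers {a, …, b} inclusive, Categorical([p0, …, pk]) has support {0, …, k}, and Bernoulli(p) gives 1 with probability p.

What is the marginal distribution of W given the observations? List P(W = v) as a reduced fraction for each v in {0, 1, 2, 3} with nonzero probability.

P(W=0) = 7/24, P(W=1) = 5/16, P(W=2) = 7/48, P(W=3) = 1/4

Enumerate traces; 48 have nonzero weight after conditioning:
  (Z=0, W=1, Y=0, X=0) weight 27/1664
  (Z=0, W=1, Y=0, X=1) weight 9/1664
  (Z=0, W=1, Y=1, X=0) weight 27/1664
  (Z=0, W=1, Y=1, X=1) weight 9/1664
  (Z=0, W=1, Y=2, X=0) weight 27/832
  (Z=0, W=1, Y=2, X=1) weight 9/832
  (Z=0, W=3, Y=0, X=0) weight 9/832
  (Z=0, W=3, Y=0, X=1) weight 3/832
  (Z=1, W=0, Y=0, X=0) weight 3/208
  (Z=1, W=2, Y=0, X=0) weight 3/416
  … 38 more
Group by W:
  weight(W=0) = 7/52
  weight(W=1) = 15/104
  weight(W=2) = 7/104
  weight(W=3) = 3/26
Total weight = 7/52 + 15/104 + 7/104 + 3/26 = 6/13
P(W=0 | obs) = 7/52 / 6/13 = 7/24
P(W=1 | obs) = 15/104 / 6/13 = 5/16
P(W=2 | obs) = 7/104 / 6/13 = 7/48
P(W=3 | obs) = 3/26 / 6/13 = 1/4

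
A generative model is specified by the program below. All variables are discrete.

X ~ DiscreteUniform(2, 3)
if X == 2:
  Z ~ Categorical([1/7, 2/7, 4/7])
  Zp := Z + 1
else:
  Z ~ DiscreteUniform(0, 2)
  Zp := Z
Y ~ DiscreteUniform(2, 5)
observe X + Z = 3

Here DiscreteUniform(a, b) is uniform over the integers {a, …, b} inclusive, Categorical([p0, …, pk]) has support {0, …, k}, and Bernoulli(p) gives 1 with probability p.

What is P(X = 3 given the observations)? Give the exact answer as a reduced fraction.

P(X = 3 | obs) = 7/13

Enumerate traces; 8 have nonzero weight after conditioning:
  (X=2, Z=1, Y=2) weight 1/28
  (X=2, Z=1, Y=3) weight 1/28
  (X=2, Z=1, Y=4) weight 1/28
  (X=2, Z=1, Y=5) weight 1/28
  (X=3, Z=0, Y=2) weight 1/24
  (X=3, Z=0, Y=3) weight 1/24
  (X=3, Z=0, Y=4) weight 1/24
  (X=3, Z=0, Y=5) weight 1/24
Group by X:
  weight(X=2) = 1/7
  weight(X=3) = 1/6
Total weight = 1/7 + 1/6 = 13/42
P(X=2 | obs) = 1/7 / 13/42 = 6/13
P(X=3 | obs) = 1/6 / 13/42 = 7/13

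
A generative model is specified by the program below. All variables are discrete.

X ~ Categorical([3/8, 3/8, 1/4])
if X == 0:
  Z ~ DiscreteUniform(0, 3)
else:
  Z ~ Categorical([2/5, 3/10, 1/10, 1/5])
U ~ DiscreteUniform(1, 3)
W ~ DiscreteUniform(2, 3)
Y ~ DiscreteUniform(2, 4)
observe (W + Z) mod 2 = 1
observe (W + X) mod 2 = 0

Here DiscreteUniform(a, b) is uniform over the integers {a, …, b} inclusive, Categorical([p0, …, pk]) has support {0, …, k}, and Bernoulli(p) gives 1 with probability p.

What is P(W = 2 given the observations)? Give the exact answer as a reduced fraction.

P(W = 2 | obs) = 5/8

Enumerate traces; 54 have nonzero weight after conditioning:
  (X=0, Z=1, U=1, W=2, Y=2) weight 1/192
  (X=0, Z=1, U=1, W=2, Y=3) weight 1/192
  (X=0, Z=1, U=1, W=2, Y=4) weight 1/192
  (X=0, Z=1, U=2, W=2, Y=2) weight 1/192
  (X=0, Z=1, U=2, W=2, Y=3) weight 1/192
  (X=0, Z=1, U=2, W=2, Y=4) weight 1/192
  (X=0, Z=1, U=3, W=2, Y=2) weight 1/192
  (X=0, Z=1, U=3, W=2, Y=3) weight 1/192
  (X=1, Z=0, U=1, W=3, Y=2) weight 1/120
  … 45 more
Group by W:
  weight(W=2) = 5/32
  weight(W=3) = 3/32
Total weight = 5/32 + 3/32 = 1/4
P(W=2 | obs) = 5/32 / 1/4 = 5/8
P(W=3 | obs) = 3/32 / 1/4 = 3/8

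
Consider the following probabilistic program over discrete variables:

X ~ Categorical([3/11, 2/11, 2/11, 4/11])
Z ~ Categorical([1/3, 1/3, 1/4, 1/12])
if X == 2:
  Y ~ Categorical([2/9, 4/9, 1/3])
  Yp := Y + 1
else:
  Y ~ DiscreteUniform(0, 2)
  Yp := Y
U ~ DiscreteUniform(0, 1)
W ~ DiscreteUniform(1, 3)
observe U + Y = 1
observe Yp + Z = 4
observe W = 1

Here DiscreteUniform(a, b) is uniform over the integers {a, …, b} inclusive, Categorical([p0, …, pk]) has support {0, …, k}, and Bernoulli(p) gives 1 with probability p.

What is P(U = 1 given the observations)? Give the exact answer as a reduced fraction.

P(U = 1 | obs) = 4/55

Enumerate traces; 5 have nonzero weight after conditioning:
  (X=0, Z=3, Y=1, U=0, W=1) weight 1/792
  (X=1, Z=3, Y=1, U=0, W=1) weight 1/1188
  (X=2, Z=2, Y=1, U=0, W=1) weight 1/297
  (X=2, Z=3, Y=0, U=1, W=1) weight 1/1782
  (X=3, Z=3, Y=1, U=0, W=1) weight 1/594
Group by U:
  weight(U=0) = 17/2376
  weight(U=1) = 1/1782
Total weight = 17/2376 + 1/1782 = 5/648
P(U=0 | obs) = 17/2376 / 5/648 = 51/55
P(U=1 | obs) = 1/1782 / 5/648 = 4/55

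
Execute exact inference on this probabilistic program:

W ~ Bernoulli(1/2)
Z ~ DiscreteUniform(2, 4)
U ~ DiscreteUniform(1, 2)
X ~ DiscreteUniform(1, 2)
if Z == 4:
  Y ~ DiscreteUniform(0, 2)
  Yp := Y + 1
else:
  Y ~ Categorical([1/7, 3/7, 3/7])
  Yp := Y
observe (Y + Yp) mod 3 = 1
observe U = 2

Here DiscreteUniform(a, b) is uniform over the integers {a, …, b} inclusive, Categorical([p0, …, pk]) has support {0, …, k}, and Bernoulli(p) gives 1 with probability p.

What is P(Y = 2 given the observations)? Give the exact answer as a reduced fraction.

Enumerate traces; 12 have nonzero weight after conditioning:
  (W=0, Z=2, U=2, X=1, Y=2) weight 1/56
  (W=0, Z=2, U=2, X=2, Y=2) weight 1/56
  (W=0, Z=3, U=2, X=1, Y=2) weight 1/56
  (W=0, Z=3, U=2, X=2, Y=2) weight 1/56
  (W=0, Z=4, U=2, X=1, Y=0) weight 1/72
  (W=0, Z=4, U=2, X=2, Y=0) weight 1/72
  (W=1, Z=2, U=2, X=1, Y=2) weight 1/56
  (W=1, Z=2, U=2, X=2, Y=2) weight 1/56
  … 4 more
Group by Y:
  weight(Y=0) = 1/18
  weight(Y=2) = 1/7
Total weight = 1/18 + 1/7 = 25/126
P(Y=0 | obs) = 1/18 / 25/126 = 7/25
P(Y=2 | obs) = 1/7 / 25/126 = 18/25

P(Y = 2 | obs) = 18/25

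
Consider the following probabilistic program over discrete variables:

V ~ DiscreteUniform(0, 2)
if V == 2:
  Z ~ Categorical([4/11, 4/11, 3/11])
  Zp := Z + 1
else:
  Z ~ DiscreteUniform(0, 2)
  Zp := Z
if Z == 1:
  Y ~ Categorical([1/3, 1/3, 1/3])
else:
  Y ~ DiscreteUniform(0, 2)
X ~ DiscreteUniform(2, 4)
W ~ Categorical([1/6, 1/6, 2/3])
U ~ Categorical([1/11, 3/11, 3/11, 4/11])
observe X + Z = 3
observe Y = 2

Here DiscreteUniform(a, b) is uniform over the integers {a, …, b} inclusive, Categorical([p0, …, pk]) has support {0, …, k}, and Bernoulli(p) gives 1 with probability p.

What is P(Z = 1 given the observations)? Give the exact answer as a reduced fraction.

P(Z = 1 | obs) = 1/2

Enumerate traces; 72 have nonzero weight after conditioning:
  (V=0, Z=0, Y=2, X=3, W=0, U=0) weight 1/5346
  (V=0, Z=0, Y=2, X=3, W=0, U=1) weight 1/1782
  (V=0, Z=0, Y=2, X=3, W=0, U=2) weight 1/1782
  (V=0, Z=0, Y=2, X=3, W=0, U=3) weight 2/2673
  (V=0, Z=0, Y=2, X=3, W=1, U=0) weight 1/5346
  (V=0, Z=0, Y=2, X=3, W=1, U=1) weight 1/1782
  (V=0, Z=0, Y=2, X=3, W=1, U=2) weight 1/1782
  (V=0, Z=0, Y=2, X=3, W=1, U=3) weight 2/2673
  (V=0, Z=1, Y=2, X=2, W=0, U=0) weight 1/5346
  … 63 more
Group by Z:
  weight(Z=0) = 34/891
  weight(Z=1) = 34/891
Total weight = 34/891 + 34/891 = 68/891
P(Z=0 | obs) = 34/891 / 68/891 = 1/2
P(Z=1 | obs) = 34/891 / 68/891 = 1/2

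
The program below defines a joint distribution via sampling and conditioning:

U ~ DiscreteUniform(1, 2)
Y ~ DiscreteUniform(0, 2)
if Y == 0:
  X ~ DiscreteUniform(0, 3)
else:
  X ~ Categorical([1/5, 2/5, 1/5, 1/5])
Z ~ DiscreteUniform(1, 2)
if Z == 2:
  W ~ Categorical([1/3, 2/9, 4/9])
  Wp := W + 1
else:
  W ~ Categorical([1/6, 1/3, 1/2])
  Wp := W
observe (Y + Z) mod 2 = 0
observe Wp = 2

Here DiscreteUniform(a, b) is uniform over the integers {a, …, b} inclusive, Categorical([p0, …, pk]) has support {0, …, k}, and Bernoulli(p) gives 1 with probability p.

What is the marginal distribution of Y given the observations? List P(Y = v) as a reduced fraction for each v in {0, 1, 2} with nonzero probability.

Enumerate traces; 24 have nonzero weight after conditioning:
  (U=1, Y=0, X=0, Z=2, W=1) weight 1/216
  (U=1, Y=0, X=1, Z=2, W=1) weight 1/216
  (U=1, Y=0, X=2, Z=2, W=1) weight 1/216
  (U=1, Y=0, X=3, Z=2, W=1) weight 1/216
  (U=1, Y=1, X=0, Z=1, W=2) weight 1/120
  (U=1, Y=1, X=1, Z=1, W=2) weight 1/60
  (U=1, Y=1, X=2, Z=1, W=2) weight 1/120
  (U=1, Y=1, X=3, Z=1, W=2) weight 1/120
  (U=1, Y=2, X=0, Z=2, W=1) weight 1/270
  … 15 more
Group by Y:
  weight(Y=0) = 1/27
  weight(Y=1) = 1/12
  weight(Y=2) = 1/27
Total weight = 1/27 + 1/12 + 1/27 = 17/108
P(Y=0 | obs) = 1/27 / 17/108 = 4/17
P(Y=1 | obs) = 1/12 / 17/108 = 9/17
P(Y=2 | obs) = 1/27 / 17/108 = 4/17

P(Y=0) = 4/17, P(Y=1) = 9/17, P(Y=2) = 4/17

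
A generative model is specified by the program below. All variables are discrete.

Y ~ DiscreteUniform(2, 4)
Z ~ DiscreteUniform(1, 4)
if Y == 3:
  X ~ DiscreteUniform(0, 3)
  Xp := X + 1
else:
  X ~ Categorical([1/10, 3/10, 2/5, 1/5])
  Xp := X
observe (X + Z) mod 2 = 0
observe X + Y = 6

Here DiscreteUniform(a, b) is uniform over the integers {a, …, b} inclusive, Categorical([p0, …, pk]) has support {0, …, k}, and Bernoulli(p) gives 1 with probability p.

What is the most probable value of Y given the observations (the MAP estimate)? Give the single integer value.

Enumerate traces; 4 have nonzero weight after conditioning:
  (Y=3, Z=1, X=3) weight 1/48
  (Y=3, Z=3, X=3) weight 1/48
  (Y=4, Z=2, X=2) weight 1/30
  (Y=4, Z=4, X=2) weight 1/30
Group by Y:
  weight(Y=3) = 1/24
  weight(Y=4) = 1/15
Total weight = 1/24 + 1/15 = 13/120
P(Y=3 | obs) = 1/24 / 13/120 = 5/13
P(Y=4 | obs) = 1/15 / 13/120 = 8/13
argmax = 4

argmax_v P(Y = v | obs) = 4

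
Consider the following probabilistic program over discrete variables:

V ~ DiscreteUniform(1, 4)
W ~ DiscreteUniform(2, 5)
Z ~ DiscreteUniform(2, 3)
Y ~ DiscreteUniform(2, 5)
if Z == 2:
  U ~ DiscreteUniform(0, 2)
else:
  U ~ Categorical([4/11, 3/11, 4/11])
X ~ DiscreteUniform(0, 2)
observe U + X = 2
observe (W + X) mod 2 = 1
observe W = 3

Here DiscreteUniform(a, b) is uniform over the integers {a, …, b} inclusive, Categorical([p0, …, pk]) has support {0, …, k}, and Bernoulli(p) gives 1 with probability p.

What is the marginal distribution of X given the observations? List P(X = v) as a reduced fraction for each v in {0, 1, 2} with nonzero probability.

Enumerate traces; 64 have nonzero weight after conditioning:
  (V=1, W=3, Z=2, Y=2, U=0, X=2) weight 1/1152
  (V=1, W=3, Z=2, Y=2, U=2, X=0) weight 1/1152
  (V=1, W=3, Z=2, Y=3, U=0, X=2) weight 1/1152
  (V=1, W=3, Z=2, Y=3, U=2, X=0) weight 1/1152
  (V=1, W=3, Z=2, Y=4, U=0, X=2) weight 1/1152
  (V=1, W=3, Z=2, Y=4, U=2, X=0) weight 1/1152
  (V=1, W=3, Z=2, Y=5, U=0, X=2) weight 1/1152
  (V=1, W=3, Z=2, Y=5, U=2, X=0) weight 1/1152
  … 56 more
Group by X:
  weight(X=0) = 23/792
  weight(X=2) = 23/792
Total weight = 23/792 + 23/792 = 23/396
P(X=0 | obs) = 23/792 / 23/396 = 1/2
P(X=2 | obs) = 23/792 / 23/396 = 1/2

P(X=0) = 1/2, P(X=2) = 1/2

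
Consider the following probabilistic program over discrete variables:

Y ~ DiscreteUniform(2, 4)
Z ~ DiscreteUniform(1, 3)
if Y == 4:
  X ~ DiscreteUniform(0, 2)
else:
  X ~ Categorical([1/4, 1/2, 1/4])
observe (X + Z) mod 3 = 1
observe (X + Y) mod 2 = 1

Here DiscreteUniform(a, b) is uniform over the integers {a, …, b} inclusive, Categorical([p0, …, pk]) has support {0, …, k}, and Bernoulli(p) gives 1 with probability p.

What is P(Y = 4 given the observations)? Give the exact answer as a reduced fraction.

P(Y = 4 | obs) = 1/4

Enumerate traces; 4 have nonzero weight after conditioning:
  (Y=2, Z=3, X=1) weight 1/18
  (Y=3, Z=1, X=0) weight 1/36
  (Y=3, Z=2, X=2) weight 1/36
  (Y=4, Z=3, X=1) weight 1/27
Group by Y:
  weight(Y=2) = 1/18
  weight(Y=3) = 1/18
  weight(Y=4) = 1/27
Total weight = 1/18 + 1/18 + 1/27 = 4/27
P(Y=2 | obs) = 1/18 / 4/27 = 3/8
P(Y=3 | obs) = 1/18 / 4/27 = 3/8
P(Y=4 | obs) = 1/27 / 4/27 = 1/4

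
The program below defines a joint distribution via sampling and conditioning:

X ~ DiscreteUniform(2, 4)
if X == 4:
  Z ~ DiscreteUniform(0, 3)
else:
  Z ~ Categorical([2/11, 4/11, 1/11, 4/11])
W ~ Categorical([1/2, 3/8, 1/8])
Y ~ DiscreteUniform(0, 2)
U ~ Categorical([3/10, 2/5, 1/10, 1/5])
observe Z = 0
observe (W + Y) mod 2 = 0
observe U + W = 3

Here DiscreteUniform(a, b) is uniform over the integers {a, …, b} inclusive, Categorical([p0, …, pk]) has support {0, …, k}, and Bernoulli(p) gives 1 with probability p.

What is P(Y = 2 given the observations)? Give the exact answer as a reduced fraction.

P(Y = 2 | obs) = 4/9

Enumerate traces; 15 have nonzero weight after conditioning:
  (X=2, Z=0, W=0, Y=0, U=3) weight 1/495
  (X=2, Z=0, W=0, Y=2, U=3) weight 1/495
  (X=2, Z=0, W=1, Y=1, U=2) weight 1/1320
  (X=2, Z=0, W=2, Y=0, U=1) weight 1/990
  (X=2, Z=0, W=2, Y=2, U=1) weight 1/990
  (X=3, Z=0, W=0, Y=0, U=3) weight 1/495
  (X=3, Z=0, W=0, Y=2, U=3) weight 1/495
  (X=3, Z=0, W=1, Y=1, U=2) weight 1/1320
  … 7 more
Group by Y:
  weight(Y=0) = 9/880
  weight(Y=1) = 9/3520
  weight(Y=2) = 9/880
Total weight = 9/880 + 9/3520 + 9/880 = 81/3520
P(Y=0 | obs) = 9/880 / 81/3520 = 4/9
P(Y=1 | obs) = 9/3520 / 81/3520 = 1/9
P(Y=2 | obs) = 9/880 / 81/3520 = 4/9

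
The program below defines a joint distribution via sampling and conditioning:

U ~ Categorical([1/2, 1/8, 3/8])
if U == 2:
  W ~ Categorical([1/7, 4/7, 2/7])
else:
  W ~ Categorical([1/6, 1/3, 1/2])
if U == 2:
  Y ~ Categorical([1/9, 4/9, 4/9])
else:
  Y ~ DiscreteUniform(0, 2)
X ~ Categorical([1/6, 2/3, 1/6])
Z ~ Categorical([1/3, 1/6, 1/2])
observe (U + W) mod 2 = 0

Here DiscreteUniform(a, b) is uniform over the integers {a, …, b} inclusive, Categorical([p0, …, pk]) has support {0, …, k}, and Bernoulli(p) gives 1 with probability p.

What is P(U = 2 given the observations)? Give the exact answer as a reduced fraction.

P(U = 2 | obs) = 3/10

Enumerate traces; 135 have nonzero weight after conditioning:
  (U=0, W=0, Y=0, X=0, Z=0) weight 1/648
  (U=0, W=0, Y=0, X=0, Z=1) weight 1/1296
  (U=0, W=0, Y=0, X=0, Z=2) weight 1/432
  (U=0, W=0, Y=0, X=1, Z=0) weight 1/162
  (U=0, W=0, Y=0, X=1, Z=1) weight 1/324
  (U=0, W=0, Y=0, X=1, Z=2) weight 1/108
  (U=0, W=0, Y=0, X=2, Z=0) weight 1/648
  (U=0, W=0, Y=0, X=2, Z=1) weight 1/1296
  (U=1, W=1, Y=0, X=0, Z=0) weight 1/1296
  (U=2, W=0, Y=0, X=0, Z=0) weight 1/3024
  … 125 more
Group by U:
  weight(U=0) = 1/3
  weight(U=1) = 1/24
  weight(U=2) = 9/56
Total weight = 1/3 + 1/24 + 9/56 = 15/28
P(U=0 | obs) = 1/3 / 15/28 = 28/45
P(U=1 | obs) = 1/24 / 15/28 = 7/90
P(U=2 | obs) = 9/56 / 15/28 = 3/10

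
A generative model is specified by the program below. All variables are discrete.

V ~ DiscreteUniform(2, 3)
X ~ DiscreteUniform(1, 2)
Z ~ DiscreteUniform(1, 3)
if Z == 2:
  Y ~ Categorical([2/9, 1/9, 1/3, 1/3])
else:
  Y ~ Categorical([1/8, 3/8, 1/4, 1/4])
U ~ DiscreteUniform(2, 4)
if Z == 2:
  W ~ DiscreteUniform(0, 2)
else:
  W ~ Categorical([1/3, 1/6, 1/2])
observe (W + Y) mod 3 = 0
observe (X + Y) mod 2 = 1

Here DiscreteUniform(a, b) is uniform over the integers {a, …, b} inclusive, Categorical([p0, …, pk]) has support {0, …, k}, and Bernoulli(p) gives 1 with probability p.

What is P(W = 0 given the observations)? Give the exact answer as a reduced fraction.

Enumerate traces; 72 have nonzero weight after conditioning:
  (V=2, X=1, Z=1, Y=0, U=2, W=0) weight 1/864
  (V=2, X=1, Z=1, Y=0, U=3, W=0) weight 1/864
  (V=2, X=1, Z=1, Y=0, U=4, W=0) weight 1/864
  (V=2, X=1, Z=1, Y=2, U=2, W=1) weight 1/864
  (V=2, X=1, Z=1, Y=2, U=3, W=1) weight 1/864
  (V=2, X=1, Z=1, Y=2, U=4, W=1) weight 1/864
  (V=2, X=1, Z=2, Y=0, U=2, W=0) weight 1/486
  (V=2, X=1, Z=2, Y=0, U=3, W=0) weight 1/486
  (V=2, X=2, Z=1, Y=1, U=2, W=2) weight 1/192
  … 63 more
Group by W:
  weight(W=0) = 47/648
  weight(W=1) = 7/216
  weight(W=2) = 89/1296
Total weight = 47/648 + 7/216 + 89/1296 = 25/144
P(W=0 | obs) = 47/648 / 25/144 = 94/225
P(W=1 | obs) = 7/216 / 25/144 = 14/75
P(W=2 | obs) = 89/1296 / 25/144 = 89/225

P(W = 0 | obs) = 94/225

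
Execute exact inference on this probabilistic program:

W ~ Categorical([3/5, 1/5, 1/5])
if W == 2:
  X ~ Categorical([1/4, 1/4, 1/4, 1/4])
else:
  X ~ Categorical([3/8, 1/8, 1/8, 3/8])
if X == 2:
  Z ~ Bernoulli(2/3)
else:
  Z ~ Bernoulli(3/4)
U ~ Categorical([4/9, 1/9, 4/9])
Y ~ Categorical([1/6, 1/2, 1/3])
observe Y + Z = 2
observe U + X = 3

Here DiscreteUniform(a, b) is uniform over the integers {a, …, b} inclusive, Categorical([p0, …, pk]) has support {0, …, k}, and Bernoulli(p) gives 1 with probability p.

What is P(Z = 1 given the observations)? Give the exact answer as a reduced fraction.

P(Z = 1 | obs) = 48/59

Enumerate traces; 18 have nonzero weight after conditioning:
  (W=0, X=1, Z=0, U=2, Y=2) weight 1/360
  (W=0, X=1, Z=1, U=2, Y=1) weight 1/80
  (W=0, X=2, Z=0, U=1, Y=2) weight 1/1080
  (W=0, X=2, Z=1, U=1, Y=1) weight 1/360
  (W=0, X=3, Z=0, U=0, Y=2) weight 1/120
  (W=0, X=3, Z=1, U=0, Y=1) weight 3/80
  (W=1, X=1, Z=0, U=2, Y=2) weight 1/1080
  (W=1, X=1, Z=1, U=2, Y=1) weight 1/240
  … 10 more
Group by Z:
  weight(Z=0) = 11/540
  weight(Z=1) = 4/45
Total weight = 11/540 + 4/45 = 59/540
P(Z=0 | obs) = 11/540 / 59/540 = 11/59
P(Z=1 | obs) = 4/45 / 59/540 = 48/59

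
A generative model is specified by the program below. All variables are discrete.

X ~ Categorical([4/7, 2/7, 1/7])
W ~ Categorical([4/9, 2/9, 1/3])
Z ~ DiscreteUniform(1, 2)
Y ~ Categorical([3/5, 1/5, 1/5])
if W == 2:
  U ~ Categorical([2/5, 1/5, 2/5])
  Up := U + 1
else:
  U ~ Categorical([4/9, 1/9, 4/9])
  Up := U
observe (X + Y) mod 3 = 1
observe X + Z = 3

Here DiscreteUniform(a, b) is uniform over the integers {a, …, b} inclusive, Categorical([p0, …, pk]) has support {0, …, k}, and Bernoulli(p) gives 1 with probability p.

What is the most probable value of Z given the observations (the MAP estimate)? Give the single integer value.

Enumerate traces; 18 have nonzero weight after conditioning:
  (X=1, W=0, Z=2, Y=0, U=0) weight 16/945
  (X=1, W=0, Z=2, Y=0, U=1) weight 4/945
  (X=1, W=0, Z=2, Y=0, U=2) weight 16/945
  (X=1, W=1, Z=2, Y=0, U=0) weight 8/945
  (X=1, W=1, Z=2, Y=0, U=1) weight 2/945
  (X=1, W=1, Z=2, Y=0, U=2) weight 8/945
  (X=1, W=2, Z=2, Y=0, U=0) weight 2/175
  (X=1, W=2, Z=2, Y=0, U=1) weight 1/175
  (X=2, W=0, Z=1, Y=2, U=0) weight 8/2835
  … 9 more
Group by Z:
  weight(Z=1) = 1/70
  weight(Z=2) = 3/35
Total weight = 1/70 + 3/35 = 1/10
P(Z=1 | obs) = 1/70 / 1/10 = 1/7
P(Z=2 | obs) = 3/35 / 1/10 = 6/7
argmax = 2

argmax_v P(Z = v | obs) = 2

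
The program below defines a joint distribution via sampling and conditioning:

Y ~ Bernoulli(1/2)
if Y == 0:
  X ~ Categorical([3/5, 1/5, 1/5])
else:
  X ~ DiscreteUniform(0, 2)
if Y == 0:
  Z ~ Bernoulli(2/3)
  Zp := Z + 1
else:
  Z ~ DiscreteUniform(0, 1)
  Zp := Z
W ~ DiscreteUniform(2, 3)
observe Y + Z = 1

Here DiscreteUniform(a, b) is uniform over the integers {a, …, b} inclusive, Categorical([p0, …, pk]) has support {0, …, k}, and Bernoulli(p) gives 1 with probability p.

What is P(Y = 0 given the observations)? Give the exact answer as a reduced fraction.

Enumerate traces; 12 have nonzero weight after conditioning:
  (Y=0, X=0, Z=1, W=2) weight 1/10
  (Y=0, X=0, Z=1, W=3) weight 1/10
  (Y=0, X=1, Z=1, W=2) weight 1/30
  (Y=0, X=1, Z=1, W=3) weight 1/30
  (Y=0, X=2, Z=1, W=2) weight 1/30
  (Y=0, X=2, Z=1, W=3) weight 1/30
  (Y=1, X=0, Z=0, W=2) weight 1/24
  (Y=1, X=0, Z=0, W=3) weight 1/24
  … 4 more
Group by Y:
  weight(Y=0) = 1/3
  weight(Y=1) = 1/4
Total weight = 1/3 + 1/4 = 7/12
P(Y=0 | obs) = 1/3 / 7/12 = 4/7
P(Y=1 | obs) = 1/4 / 7/12 = 3/7

P(Y = 0 | obs) = 4/7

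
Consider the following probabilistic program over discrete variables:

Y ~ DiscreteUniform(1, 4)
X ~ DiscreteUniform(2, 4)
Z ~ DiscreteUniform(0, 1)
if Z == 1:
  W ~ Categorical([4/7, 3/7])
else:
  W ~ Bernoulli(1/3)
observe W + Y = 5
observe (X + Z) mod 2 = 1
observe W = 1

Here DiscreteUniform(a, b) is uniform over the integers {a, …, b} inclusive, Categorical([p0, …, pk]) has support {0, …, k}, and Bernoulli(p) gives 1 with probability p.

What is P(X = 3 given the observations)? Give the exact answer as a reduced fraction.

Enumerate traces; 3 have nonzero weight after conditioning:
  (Y=4, X=2, Z=1, W=1) weight 1/56
  (Y=4, X=3, Z=0, W=1) weight 1/72
  (Y=4, X=4, Z=1, W=1) weight 1/56
Group by X:
  weight(X=2) = 1/56
  weight(X=3) = 1/72
  weight(X=4) = 1/56
Total weight = 1/56 + 1/72 + 1/56 = 25/504
P(X=2 | obs) = 1/56 / 25/504 = 9/25
P(X=3 | obs) = 1/72 / 25/504 = 7/25
P(X=4 | obs) = 1/56 / 25/504 = 9/25

P(X = 3 | obs) = 7/25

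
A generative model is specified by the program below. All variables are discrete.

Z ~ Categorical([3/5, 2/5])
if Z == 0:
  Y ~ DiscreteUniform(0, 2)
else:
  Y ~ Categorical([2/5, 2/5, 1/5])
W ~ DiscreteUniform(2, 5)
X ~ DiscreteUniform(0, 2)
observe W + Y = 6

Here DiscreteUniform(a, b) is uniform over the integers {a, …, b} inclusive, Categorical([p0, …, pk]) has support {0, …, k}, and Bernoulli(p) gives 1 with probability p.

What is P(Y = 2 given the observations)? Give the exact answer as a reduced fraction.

Enumerate traces; 12 have nonzero weight after conditioning:
  (Z=0, Y=1, W=5, X=0) weight 1/60
  (Z=0, Y=1, W=5, X=1) weight 1/60
  (Z=0, Y=1, W=5, X=2) weight 1/60
  (Z=0, Y=2, W=4, X=0) weight 1/60
  (Z=0, Y=2, W=4, X=1) weight 1/60
  (Z=0, Y=2, W=4, X=2) weight 1/60
  (Z=1, Y=1, W=5, X=0) weight 1/75
  (Z=1, Y=1, W=5, X=1) weight 1/75
  … 4 more
Group by Y:
  weight(Y=1) = 9/100
  weight(Y=2) = 7/100
Total weight = 9/100 + 7/100 = 4/25
P(Y=1 | obs) = 9/100 / 4/25 = 9/16
P(Y=2 | obs) = 7/100 / 4/25 = 7/16

P(Y = 2 | obs) = 7/16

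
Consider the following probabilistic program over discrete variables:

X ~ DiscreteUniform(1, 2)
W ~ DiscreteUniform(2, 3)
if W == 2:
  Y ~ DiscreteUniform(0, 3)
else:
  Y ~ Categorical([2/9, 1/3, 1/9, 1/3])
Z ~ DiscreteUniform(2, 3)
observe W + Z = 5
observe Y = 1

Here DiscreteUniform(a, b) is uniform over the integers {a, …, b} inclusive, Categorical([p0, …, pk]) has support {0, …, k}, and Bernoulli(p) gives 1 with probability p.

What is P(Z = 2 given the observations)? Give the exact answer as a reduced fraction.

Enumerate traces; 4 have nonzero weight after conditioning:
  (X=1, W=2, Y=1, Z=3) weight 1/32
  (X=1, W=3, Y=1, Z=2) weight 1/24
  (X=2, W=2, Y=1, Z=3) weight 1/32
  (X=2, W=3, Y=1, Z=2) weight 1/24
Group by Z:
  weight(Z=2) = 1/12
  weight(Z=3) = 1/16
Total weight = 1/12 + 1/16 = 7/48
P(Z=2 | obs) = 1/12 / 7/48 = 4/7
P(Z=3 | obs) = 1/16 / 7/48 = 3/7

P(Z = 2 | obs) = 4/7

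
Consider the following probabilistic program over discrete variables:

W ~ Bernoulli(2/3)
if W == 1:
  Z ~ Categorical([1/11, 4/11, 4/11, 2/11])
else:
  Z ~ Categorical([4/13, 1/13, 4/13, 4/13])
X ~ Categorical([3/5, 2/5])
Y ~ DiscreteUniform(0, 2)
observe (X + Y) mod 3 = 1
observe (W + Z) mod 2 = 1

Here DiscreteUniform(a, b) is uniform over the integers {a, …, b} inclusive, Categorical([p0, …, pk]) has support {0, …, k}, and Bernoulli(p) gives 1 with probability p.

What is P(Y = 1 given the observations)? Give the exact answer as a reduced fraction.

P(Y = 1 | obs) = 3/5

Enumerate traces; 8 have nonzero weight after conditioning:
  (W=0, Z=1, X=0, Y=1) weight 1/195
  (W=0, Z=1, X=1, Y=0) weight 2/585
  (W=0, Z=3, X=0, Y=1) weight 4/195
  (W=0, Z=3, X=1, Y=0) weight 8/585
  (W=1, Z=0, X=0, Y=1) weight 2/165
  (W=1, Z=0, X=1, Y=0) weight 4/495
  (W=1, Z=2, X=0, Y=1) weight 8/165
  (W=1, Z=2, X=1, Y=0) weight 16/495
Group by Y:
  weight(Y=0) = 74/1287
  weight(Y=1) = 37/429
Total weight = 74/1287 + 37/429 = 185/1287
P(Y=0 | obs) = 74/1287 / 185/1287 = 2/5
P(Y=1 | obs) = 37/429 / 185/1287 = 3/5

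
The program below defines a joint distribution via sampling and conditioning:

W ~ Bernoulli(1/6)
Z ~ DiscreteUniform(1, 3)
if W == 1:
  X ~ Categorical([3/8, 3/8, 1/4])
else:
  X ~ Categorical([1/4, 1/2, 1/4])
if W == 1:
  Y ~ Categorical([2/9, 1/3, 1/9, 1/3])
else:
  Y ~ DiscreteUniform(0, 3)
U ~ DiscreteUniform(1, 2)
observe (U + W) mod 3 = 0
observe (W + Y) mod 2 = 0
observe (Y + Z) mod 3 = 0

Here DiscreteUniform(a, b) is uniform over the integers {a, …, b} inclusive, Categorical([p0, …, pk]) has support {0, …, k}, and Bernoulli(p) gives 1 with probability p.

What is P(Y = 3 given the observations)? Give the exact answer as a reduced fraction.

Enumerate traces; 6 have nonzero weight after conditioning:
  (W=1, Z=2, X=0, Y=1, U=2) weight 1/288
  (W=1, Z=2, X=1, Y=1, U=2) weight 1/288
  (W=1, Z=2, X=2, Y=1, U=2) weight 1/432
  (W=1, Z=3, X=0, Y=3, U=2) weight 1/288
  (W=1, Z=3, X=1, Y=3, U=2) weight 1/288
  (W=1, Z=3, X=2, Y=3, U=2) weight 1/432
Group by Y:
  weight(Y=1) = 1/108
  weight(Y=3) = 1/108
Total weight = 1/108 + 1/108 = 1/54
P(Y=1 | obs) = 1/108 / 1/54 = 1/2
P(Y=3 | obs) = 1/108 / 1/54 = 1/2

P(Y = 3 | obs) = 1/2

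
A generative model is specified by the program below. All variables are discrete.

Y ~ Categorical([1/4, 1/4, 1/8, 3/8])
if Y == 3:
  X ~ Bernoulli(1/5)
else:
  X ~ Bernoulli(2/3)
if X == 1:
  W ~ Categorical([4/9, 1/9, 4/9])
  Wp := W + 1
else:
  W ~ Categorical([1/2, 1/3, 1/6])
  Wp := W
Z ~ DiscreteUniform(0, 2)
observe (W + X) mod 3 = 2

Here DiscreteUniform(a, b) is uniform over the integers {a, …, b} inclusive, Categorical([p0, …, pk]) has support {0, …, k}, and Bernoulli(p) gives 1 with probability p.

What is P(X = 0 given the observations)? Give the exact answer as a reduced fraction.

P(X = 0 | obs) = 183/301

Enumerate traces; 24 have nonzero weight after conditioning:
  (Y=0, X=0, W=2, Z=0) weight 1/216
  (Y=0, X=0, W=2, Z=1) weight 1/216
  (Y=0, X=0, W=2, Z=2) weight 1/216
  (Y=0, X=1, W=1, Z=0) weight 1/162
  (Y=0, X=1, W=1, Z=1) weight 1/162
  (Y=0, X=1, W=1, Z=2) weight 1/162
  (Y=1, X=0, W=2, Z=0) weight 1/216
  (Y=1, X=0, W=2, Z=1) weight 1/216
  … 16 more
Group by X:
  weight(X=0) = 61/720
  weight(X=1) = 59/1080
Total weight = 61/720 + 59/1080 = 301/2160
P(X=0 | obs) = 61/720 / 301/2160 = 183/301
P(X=1 | obs) = 59/1080 / 301/2160 = 118/301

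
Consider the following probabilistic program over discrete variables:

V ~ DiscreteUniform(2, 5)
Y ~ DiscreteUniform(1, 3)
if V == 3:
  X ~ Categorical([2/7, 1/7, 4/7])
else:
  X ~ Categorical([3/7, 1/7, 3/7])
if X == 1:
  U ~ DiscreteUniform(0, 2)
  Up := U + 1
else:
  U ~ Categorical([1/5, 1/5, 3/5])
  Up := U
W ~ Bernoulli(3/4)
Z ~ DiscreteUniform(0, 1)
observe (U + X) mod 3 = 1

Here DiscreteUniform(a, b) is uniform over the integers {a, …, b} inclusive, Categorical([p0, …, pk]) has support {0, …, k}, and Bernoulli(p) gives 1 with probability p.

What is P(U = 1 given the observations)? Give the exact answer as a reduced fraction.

Enumerate traces; 144 have nonzero weight after conditioning:
  (V=2, Y=1, X=0, U=1, W=0, Z=0) weight 1/1120
  (V=2, Y=1, X=0, U=1, W=0, Z=1) weight 1/1120
  (V=2, Y=1, X=0, U=1, W=1, Z=0) weight 3/1120
  (V=2, Y=1, X=0, U=1, W=1, Z=1) weight 3/1120
  (V=2, Y=1, X=1, U=0, W=0, Z=0) weight 1/2016
  (V=2, Y=1, X=1, U=0, W=0, Z=1) weight 1/2016
  (V=2, Y=1, X=1, U=0, W=1, Z=0) weight 1/672
  (V=2, Y=1, X=1, U=0, W=1, Z=1) weight 1/672
  (V=2, Y=1, X=2, U=2, W=0, Z=0) weight 3/1120
  … 135 more
Group by U:
  weight(U=0) = 1/21
  weight(U=1) = 11/140
  weight(U=2) = 39/140
Total weight = 1/21 + 11/140 + 39/140 = 17/42
P(U=0 | obs) = 1/21 / 17/42 = 2/17
P(U=1 | obs) = 11/140 / 17/42 = 33/170
P(U=2 | obs) = 39/140 / 17/42 = 117/170

P(U = 1 | obs) = 33/170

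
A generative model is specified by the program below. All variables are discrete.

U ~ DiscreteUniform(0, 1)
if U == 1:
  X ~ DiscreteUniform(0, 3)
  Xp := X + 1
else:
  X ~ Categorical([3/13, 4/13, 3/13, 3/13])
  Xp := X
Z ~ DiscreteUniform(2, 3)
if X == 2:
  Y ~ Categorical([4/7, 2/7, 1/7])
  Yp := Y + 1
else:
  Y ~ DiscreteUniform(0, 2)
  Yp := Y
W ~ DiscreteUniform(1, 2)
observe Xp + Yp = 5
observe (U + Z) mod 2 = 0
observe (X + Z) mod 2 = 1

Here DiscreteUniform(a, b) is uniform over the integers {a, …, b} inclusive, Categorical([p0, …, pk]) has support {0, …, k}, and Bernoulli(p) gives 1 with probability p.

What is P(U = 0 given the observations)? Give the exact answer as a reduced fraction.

Enumerate traces; 4 have nonzero weight after conditioning:
  (U=0, X=3, Z=2, Y=2, W=1) weight 1/104
  (U=0, X=3, Z=2, Y=2, W=2) weight 1/104
  (U=1, X=2, Z=3, Y=1, W=1) weight 1/112
  (U=1, X=2, Z=3, Y=1, W=2) weight 1/112
Group by U:
  weight(U=0) = 1/52
  weight(U=1) = 1/56
Total weight = 1/52 + 1/56 = 27/728
P(U=0 | obs) = 1/52 / 27/728 = 14/27
P(U=1 | obs) = 1/56 / 27/728 = 13/27

P(U = 0 | obs) = 14/27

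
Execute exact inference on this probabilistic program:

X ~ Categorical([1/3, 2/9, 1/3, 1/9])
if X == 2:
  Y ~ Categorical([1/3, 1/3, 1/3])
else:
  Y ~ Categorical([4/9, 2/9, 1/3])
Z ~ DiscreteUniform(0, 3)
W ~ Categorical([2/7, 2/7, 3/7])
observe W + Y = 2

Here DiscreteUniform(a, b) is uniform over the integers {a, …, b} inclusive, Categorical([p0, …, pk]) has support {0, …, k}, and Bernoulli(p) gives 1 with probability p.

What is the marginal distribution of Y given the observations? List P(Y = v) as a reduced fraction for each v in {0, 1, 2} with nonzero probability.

P(Y=0) = 33/65, P(Y=1) = 14/65, P(Y=2) = 18/65

Enumerate traces; 48 have nonzero weight after conditioning:
  (X=0, Y=0, Z=0, W=2) weight 1/63
  (X=0, Y=0, Z=1, W=2) weight 1/63
  (X=0, Y=0, Z=2, W=2) weight 1/63
  (X=0, Y=0, Z=3, W=2) weight 1/63
  (X=0, Y=1, Z=0, W=1) weight 1/189
  (X=0, Y=1, Z=1, W=1) weight 1/189
  (X=0, Y=1, Z=2, W=1) weight 1/189
  (X=0, Y=1, Z=3, W=1) weight 1/189
  (X=0, Y=2, Z=0, W=0) weight 1/126
  … 39 more
Group by Y:
  weight(Y=0) = 11/63
  weight(Y=1) = 2/27
  weight(Y=2) = 2/21
Total weight = 11/63 + 2/27 + 2/21 = 65/189
P(Y=0 | obs) = 11/63 / 65/189 = 33/65
P(Y=1 | obs) = 2/27 / 65/189 = 14/65
P(Y=2 | obs) = 2/21 / 65/189 = 18/65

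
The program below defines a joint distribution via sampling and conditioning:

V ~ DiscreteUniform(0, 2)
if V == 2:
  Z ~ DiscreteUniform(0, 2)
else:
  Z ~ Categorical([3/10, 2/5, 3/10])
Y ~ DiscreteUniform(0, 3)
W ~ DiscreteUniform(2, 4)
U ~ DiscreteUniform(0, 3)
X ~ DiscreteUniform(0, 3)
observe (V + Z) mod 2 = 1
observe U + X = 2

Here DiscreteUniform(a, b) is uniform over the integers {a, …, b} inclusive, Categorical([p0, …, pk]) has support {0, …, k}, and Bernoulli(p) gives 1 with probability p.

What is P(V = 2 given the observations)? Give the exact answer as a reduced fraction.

Enumerate traces; 144 have nonzero weight after conditioning:
  (V=0, Z=1, Y=0, W=2, U=0, X=2) weight 1/1440
  (V=0, Z=1, Y=0, W=2, U=1, X=1) weight 1/1440
  (V=0, Z=1, Y=0, W=2, U=2, X=0) weight 1/1440
  (V=0, Z=1, Y=0, W=3, U=0, X=2) weight 1/1440
  (V=0, Z=1, Y=0, W=3, U=1, X=1) weight 1/1440
  (V=0, Z=1, Y=0, W=3, U=2, X=0) weight 1/1440
  (V=0, Z=1, Y=0, W=4, U=0, X=2) weight 1/1440
  (V=0, Z=1, Y=0, W=4, U=1, X=1) weight 1/1440
  (V=1, Z=0, Y=0, W=2, U=0, X=2) weight 1/1920
  (V=2, Z=1, Y=0, W=2, U=0, X=2) weight 1/1728
  … 134 more
Group by V:
  weight(V=0) = 1/40
  weight(V=1) = 3/80
  weight(V=2) = 1/48
Total weight = 1/40 + 3/80 + 1/48 = 1/12
P(V=0 | obs) = 1/40 / 1/12 = 3/10
P(V=1 | obs) = 3/80 / 1/12 = 9/20
P(V=2 | obs) = 1/48 / 1/12 = 1/4

P(V = 2 | obs) = 1/4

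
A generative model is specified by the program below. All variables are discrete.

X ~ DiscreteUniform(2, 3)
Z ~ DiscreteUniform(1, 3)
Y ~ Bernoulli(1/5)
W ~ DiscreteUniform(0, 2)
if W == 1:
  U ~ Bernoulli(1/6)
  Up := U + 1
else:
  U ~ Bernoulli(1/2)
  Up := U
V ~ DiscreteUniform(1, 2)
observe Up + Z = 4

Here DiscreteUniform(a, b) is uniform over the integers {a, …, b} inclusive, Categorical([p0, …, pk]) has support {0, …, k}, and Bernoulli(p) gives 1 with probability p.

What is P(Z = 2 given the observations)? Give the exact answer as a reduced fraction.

Enumerate traces; 32 have nonzero weight after conditioning:
  (X=2, Z=2, Y=0, W=1, U=1, V=1) weight 1/270
  (X=2, Z=2, Y=0, W=1, U=1, V=2) weight 1/270
  (X=2, Z=2, Y=1, W=1, U=1, V=1) weight 1/1080
  (X=2, Z=2, Y=1, W=1, U=1, V=2) weight 1/1080
  (X=2, Z=3, Y=0, W=0, U=1, V=1) weight 1/90
  (X=2, Z=3, Y=0, W=0, U=1, V=2) weight 1/90
  (X=2, Z=3, Y=0, W=1, U=0, V=1) weight 1/54
  (X=2, Z=3, Y=0, W=1, U=0, V=2) weight 1/54
  … 24 more
Group by Z:
  weight(Z=2) = 1/54
  weight(Z=3) = 11/54
Total weight = 1/54 + 11/54 = 2/9
P(Z=2 | obs) = 1/54 / 2/9 = 1/12
P(Z=3 | obs) = 11/54 / 2/9 = 11/12

P(Z = 2 | obs) = 1/12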